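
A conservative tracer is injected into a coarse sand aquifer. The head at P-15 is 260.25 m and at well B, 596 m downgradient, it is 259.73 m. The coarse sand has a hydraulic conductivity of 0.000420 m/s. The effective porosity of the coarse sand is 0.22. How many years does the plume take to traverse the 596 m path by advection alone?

11.3

Convert K: 0.000420 m/s × 86400 = 36.29 m/day.
Hydraulic gradient i = (260.25 − 259.73) / 596 = 0.52 / 596 = 0.0008725.
Darcy flux q = K · i = 36.29 × 0.0008725 = 0.03166 m/day.
Seepage velocity v = q / n_e = 0.03166 / 0.22 = 0.1439 m/day.
Travel time t = L / v = 596 / 0.1439 = 4141 days = 11.34 years.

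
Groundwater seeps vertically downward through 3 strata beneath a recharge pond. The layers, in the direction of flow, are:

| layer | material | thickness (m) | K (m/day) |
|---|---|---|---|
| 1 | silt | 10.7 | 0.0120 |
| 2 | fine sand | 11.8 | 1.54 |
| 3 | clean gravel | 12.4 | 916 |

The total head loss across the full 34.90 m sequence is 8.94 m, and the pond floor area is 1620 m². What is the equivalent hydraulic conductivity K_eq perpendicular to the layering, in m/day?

Flow is perpendicular to layering, so the layers act in series and the equivalent K is the thickness-weighted harmonic mean.
Total thickness L = 10.7 + 11.8 + 12.4 = 34.90 m.
Σ(b_i/K_i) = 10.7/0.0120 + 11.8/1.54 + 12.4/916 = 899.3 d.
K_eq = L / Σ(b_i/K_i) = 34.90 / 899.3 = 0.03881 m/day.

0.0388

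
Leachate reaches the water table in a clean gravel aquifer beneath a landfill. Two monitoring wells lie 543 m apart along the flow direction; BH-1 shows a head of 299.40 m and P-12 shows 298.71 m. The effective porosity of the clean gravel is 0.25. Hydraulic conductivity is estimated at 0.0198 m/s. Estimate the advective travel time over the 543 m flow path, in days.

Convert K: 0.0198 m/s × 86400 = 1711 m/day.
Hydraulic gradient i = (299.40 − 298.71) / 543 = 0.69 / 543 = 0.001271.
Darcy flux q = K · i = 1711 × 0.001271 = 2.174 m/day.
Seepage velocity v = q / n_e = 2.174 / 0.25 = 8.695 m/day.
Travel time t = L / v = 543 / 8.695 = 62.45 days.

62.4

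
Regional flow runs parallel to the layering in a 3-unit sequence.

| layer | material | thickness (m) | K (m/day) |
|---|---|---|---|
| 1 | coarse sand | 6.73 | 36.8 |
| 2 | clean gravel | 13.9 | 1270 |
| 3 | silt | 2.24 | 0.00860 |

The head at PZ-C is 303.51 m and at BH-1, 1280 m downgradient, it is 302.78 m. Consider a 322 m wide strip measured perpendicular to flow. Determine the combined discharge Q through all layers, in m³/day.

3290

Flow is parallel to layering, so each bed carries its own Darcy discharge and the transmissivities add.
Σ(K_i·b_i) = 36.8×6.73 + 1270×13.9 + 0.00860×2.24 = 17901 m²/day.
Hydraulic gradient i = (303.51 − 302.78) / 1280 = 0.73 / 1280 = 0.0005703.
Q = Σ(K_i·b_i) · W · i = 17901 × 322 × 0.0005703 = 3287 m³/day.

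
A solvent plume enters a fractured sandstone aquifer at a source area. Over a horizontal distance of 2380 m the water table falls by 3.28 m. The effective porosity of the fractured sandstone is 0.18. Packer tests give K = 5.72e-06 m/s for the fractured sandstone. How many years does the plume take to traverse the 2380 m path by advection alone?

1720

Convert K: 5.72e-06 m/s × 86400 = 0.4942 m/day.
Hydraulic gradient i = Δh / L = 3.28 / 2380 = 0.001378.
Darcy flux q = K · i = 0.4942 × 0.001378 = 0.0006811 m/day.
Seepage velocity v = q / n_e = 0.0006811 / 0.18 = 0.003784 m/day.
Travel time t = L / v = 2380 / 0.003784 = 6.290e+05 days = 1722 years.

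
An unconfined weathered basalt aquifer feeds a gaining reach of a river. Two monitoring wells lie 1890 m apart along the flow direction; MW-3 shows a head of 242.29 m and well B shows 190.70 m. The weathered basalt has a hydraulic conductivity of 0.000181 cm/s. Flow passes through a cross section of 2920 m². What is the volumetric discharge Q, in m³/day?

Convert K: 0.000181 cm/s × 864 = 0.1564 m/day.
Hydraulic gradient i = (242.29 − 190.70) / 1890 = 51.59 / 1890 = 0.02730.
Darcy's law: Q = K · A · i = 0.1564 × 2920 × 0.02730 = 12.46 m³/day.

12.5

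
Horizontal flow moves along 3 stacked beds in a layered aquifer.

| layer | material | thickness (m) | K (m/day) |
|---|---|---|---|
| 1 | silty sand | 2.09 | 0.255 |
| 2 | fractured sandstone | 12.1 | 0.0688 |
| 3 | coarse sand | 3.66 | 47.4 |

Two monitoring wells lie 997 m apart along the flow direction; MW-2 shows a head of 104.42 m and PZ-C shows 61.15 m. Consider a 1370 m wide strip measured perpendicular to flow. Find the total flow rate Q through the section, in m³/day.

10400

Flow is parallel to layering, so each bed carries its own Darcy discharge and the transmissivities add.
Σ(K_i·b_i) = 0.255×2.09 + 0.0688×12.1 + 47.4×3.66 = 174.8 m²/day.
Hydraulic gradient i = (104.42 − 61.15) / 997 = 43.27 / 997 = 0.04340.
Q = Σ(K_i·b_i) · W · i = 174.8 × 1370 × 0.04340 = 10396 m³/day.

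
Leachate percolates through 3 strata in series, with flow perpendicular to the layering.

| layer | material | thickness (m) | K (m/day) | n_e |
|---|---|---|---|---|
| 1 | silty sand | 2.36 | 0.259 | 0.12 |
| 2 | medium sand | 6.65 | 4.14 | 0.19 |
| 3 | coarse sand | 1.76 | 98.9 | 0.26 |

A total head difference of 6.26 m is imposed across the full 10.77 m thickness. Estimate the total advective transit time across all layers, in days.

With flow normal to the layers, continuity requires the same specific discharge q through every layer.
Σ(b_i/K_i) = 2.36/0.259 + 6.65/4.14 + 1.76/98.9 = 10.74 d.
q = Δh / Σ(b_i/K_i) = 6.26 / 10.74 = 0.5831 m/day.
In each layer the seepage velocity is v_i = q/n_i, so the layer transit time is t_i = b_i·n_i / q:
  layer 1 (silty sand): t_1 = 2.36 × 0.12 / 0.5831 = 0.4857 d
  layer 2 (medium sand): t_2 = 6.65 × 0.19 / 0.5831 = 2.167 d
  layer 3 (coarse sand): t_3 = 1.76 × 0.26 / 0.5831 = 0.7848 d
Total t = Σ t_i = 3.437 days.

3.44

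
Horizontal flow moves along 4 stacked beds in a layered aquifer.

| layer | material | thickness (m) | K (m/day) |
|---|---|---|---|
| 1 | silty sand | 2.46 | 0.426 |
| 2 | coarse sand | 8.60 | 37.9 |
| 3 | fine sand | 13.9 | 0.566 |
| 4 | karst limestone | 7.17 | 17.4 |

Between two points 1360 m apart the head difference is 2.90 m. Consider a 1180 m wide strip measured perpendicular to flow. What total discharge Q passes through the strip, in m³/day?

1160

Flow is parallel to layering, so each bed carries its own Darcy discharge and the transmissivities add.
Σ(K_i·b_i) = 0.426×2.46 + 37.9×8.60 + 0.566×13.9 + 17.4×7.17 = 459.6 m²/day.
Hydraulic gradient i = Δh / L = 2.90 / 1360 = 0.002132.
Q = Σ(K_i·b_i) · W · i = 459.6 × 1180 × 0.002132 = 1156 m³/day.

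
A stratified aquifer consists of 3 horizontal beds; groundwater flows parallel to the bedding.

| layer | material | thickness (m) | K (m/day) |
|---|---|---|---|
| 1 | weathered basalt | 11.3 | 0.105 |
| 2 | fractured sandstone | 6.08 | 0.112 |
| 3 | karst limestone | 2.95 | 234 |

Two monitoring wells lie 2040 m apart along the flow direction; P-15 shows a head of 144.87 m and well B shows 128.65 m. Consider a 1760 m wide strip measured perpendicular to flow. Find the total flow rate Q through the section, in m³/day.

9690

Flow is parallel to layering, so each bed carries its own Darcy discharge and the transmissivities add.
Σ(K_i·b_i) = 0.105×11.3 + 0.112×6.08 + 234×2.95 = 692.2 m²/day.
Hydraulic gradient i = (144.87 − 128.65) / 2040 = 16.22 / 2040 = 0.007951.
Q = Σ(K_i·b_i) · W · i = 692.2 × 1760 × 0.007951 = 9686 m³/day.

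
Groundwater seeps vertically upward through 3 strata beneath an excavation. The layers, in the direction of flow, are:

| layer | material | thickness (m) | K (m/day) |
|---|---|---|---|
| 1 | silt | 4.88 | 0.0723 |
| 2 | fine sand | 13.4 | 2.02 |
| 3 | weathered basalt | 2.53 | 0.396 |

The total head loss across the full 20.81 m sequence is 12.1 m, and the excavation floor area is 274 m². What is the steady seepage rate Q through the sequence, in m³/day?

Flow is perpendicular to layering, so the layers act in series and the equivalent K is the thickness-weighted harmonic mean.
Total thickness L = 4.88 + 13.4 + 2.53 = 20.81 m.
Σ(b_i/K_i) = 4.88/0.0723 + 13.4/2.02 + 2.53/0.396 = 80.52 d.
K_eq = L / Σ(b_i/K_i) = 20.81 / 80.52 = 0.2584 m/day.
Q = K_eq · A · (Δh/L) = 0.2584 × 274 × (12.1/20.81) = 41.18 m³/day.

41.2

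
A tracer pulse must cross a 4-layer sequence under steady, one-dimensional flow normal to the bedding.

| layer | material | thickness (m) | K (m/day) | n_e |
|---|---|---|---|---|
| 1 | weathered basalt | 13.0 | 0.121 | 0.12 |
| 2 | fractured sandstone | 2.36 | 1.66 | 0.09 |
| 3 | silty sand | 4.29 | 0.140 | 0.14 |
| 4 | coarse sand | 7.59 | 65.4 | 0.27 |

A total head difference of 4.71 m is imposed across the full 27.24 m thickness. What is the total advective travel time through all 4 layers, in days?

With flow normal to the layers, continuity requires the same specific discharge q through every layer.
Σ(b_i/K_i) = 13.0/0.121 + 2.36/1.66 + 4.29/0.140 + 7.59/65.4 = 139.6 d.
q = Δh / Σ(b_i/K_i) = 4.71 / 139.6 = 0.03373 m/day.
In each layer the seepage velocity is v_i = q/n_i, so the layer transit time is t_i = b_i·n_i / q:
  layer 1 (weathered basalt): t_1 = 13.0 × 0.12 / 0.03373 = 46.24 d
  layer 2 (fractured sandstone): t_2 = 2.36 × 0.09 / 0.03373 = 6.296 d
  layer 3 (silty sand): t_3 = 4.29 × 0.14 / 0.03373 = 17.80 d
  layer 4 (coarse sand): t_4 = 7.59 × 0.27 / 0.03373 = 60.75 d
Total t = Σ t_i = 131.1 days.

131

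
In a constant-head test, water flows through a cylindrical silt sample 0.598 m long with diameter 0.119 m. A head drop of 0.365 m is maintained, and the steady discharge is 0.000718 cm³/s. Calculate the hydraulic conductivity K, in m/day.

Cross-sectional area A = π·(d/2)² = π × (0.119/2)² = 0.01112 m².
Convert discharge: 0.000718 cm³/s = 7.180e-10 m³/s.
Darcy's law rearranged: K = Q·L / (A·Δh) = 7.180e-10 × 0.598 / (0.01112 × 0.365) = 1.058e-07 m/s = 0.009138 m/day.

0.00914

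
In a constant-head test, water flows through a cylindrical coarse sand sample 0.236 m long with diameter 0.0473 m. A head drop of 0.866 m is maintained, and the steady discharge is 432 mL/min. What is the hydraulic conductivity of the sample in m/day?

Cross-sectional area A = π·(d/2)² = π × (0.0473/2)² = 0.001757 m².
Convert discharge: 432 mL/min = 7.200e-06 m³/s.
Darcy's law rearranged: K = Q·L / (A·Δh) = 7.200e-06 × 0.236 / (0.001757 × 0.866) = 0.001117 m/s = 96.48 m/day.

96.5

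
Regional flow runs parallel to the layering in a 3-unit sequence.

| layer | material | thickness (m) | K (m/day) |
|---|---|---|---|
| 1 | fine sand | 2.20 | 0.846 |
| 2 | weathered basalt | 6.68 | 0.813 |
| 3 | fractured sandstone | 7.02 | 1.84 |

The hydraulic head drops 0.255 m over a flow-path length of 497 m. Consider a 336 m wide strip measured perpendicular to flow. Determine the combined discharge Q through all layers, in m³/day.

3.48

Flow is parallel to layering, so each bed carries its own Darcy discharge and the transmissivities add.
Σ(K_i·b_i) = 0.846×2.20 + 0.813×6.68 + 1.84×7.02 = 20.21 m²/day.
Hydraulic gradient i = Δh / L = 0.255 / 497 = 0.0005131.
Q = Σ(K_i·b_i) · W · i = 20.21 × 336 × 0.0005131 = 3.484 m³/day.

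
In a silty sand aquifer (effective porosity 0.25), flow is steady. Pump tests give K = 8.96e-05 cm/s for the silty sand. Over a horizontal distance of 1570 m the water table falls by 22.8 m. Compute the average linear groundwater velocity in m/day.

Convert K: 8.96e-05 cm/s × 864 = 0.07741 m/day.
Hydraulic gradient i = Δh / L = 22.8 / 1570 = 0.01452.
Darcy flux q = K · i = 0.07741 × 0.01452 = 0.001124 m/day.
Seepage velocity v = q / n_e = 0.001124 / 0.25 = 0.004497 m/day.

0.00450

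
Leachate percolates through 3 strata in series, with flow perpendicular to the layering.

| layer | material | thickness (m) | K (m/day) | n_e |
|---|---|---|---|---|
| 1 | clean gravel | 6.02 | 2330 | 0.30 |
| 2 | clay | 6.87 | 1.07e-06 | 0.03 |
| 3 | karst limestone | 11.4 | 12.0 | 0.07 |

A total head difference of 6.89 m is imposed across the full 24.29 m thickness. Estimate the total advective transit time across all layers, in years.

7170

With flow normal to the layers, continuity requires the same specific discharge q through every layer.
Σ(b_i/K_i) = 6.02/2330 + 6.87/1.07e-06 + 11.4/12.0 = 6.421e+06 d.
q = Δh / Σ(b_i/K_i) = 6.89 / 6.421e+06 = 1.073e-06 m/day.
In each layer the seepage velocity is v_i = q/n_i, so the layer transit time is t_i = b_i·n_i / q:
  layer 1 (clean gravel): t_1 = 6.02 × 0.30 / 1.073e-06 = 1.683e+06 d
  layer 2 (clay): t_2 = 6.87 × 0.03 / 1.073e-06 = 1.921e+05 d
  layer 3 (karst limestone): t_3 = 11.4 × 0.07 / 1.073e-06 = 7.436e+05 d
Total t = Σ t_i = 2.619e+06 days = 7169 years.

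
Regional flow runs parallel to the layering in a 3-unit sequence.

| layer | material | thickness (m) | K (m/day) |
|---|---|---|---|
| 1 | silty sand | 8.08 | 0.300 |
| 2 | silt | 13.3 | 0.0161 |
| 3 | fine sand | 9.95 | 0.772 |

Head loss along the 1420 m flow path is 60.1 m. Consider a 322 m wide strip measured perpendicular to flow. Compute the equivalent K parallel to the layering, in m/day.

Flow is parallel to layering, so each bed carries its own Darcy discharge and the transmissivities add.
Σ(K_i·b_i) = 0.300×8.08 + 0.0161×13.3 + 0.772×9.95 = 10.32 m²/day.
Total thickness b = 31.33 m, so K_eq = Σ(K_i·b_i)/b = 0.3294 m/day.

0.329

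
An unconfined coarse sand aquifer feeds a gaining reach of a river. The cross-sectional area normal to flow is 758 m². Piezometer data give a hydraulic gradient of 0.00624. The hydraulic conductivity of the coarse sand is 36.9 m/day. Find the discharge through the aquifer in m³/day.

Hydraulic gradient i = 0.00624.
Darcy's law: Q = K · A · i = 36.90 × 758.0 × 0.006240 = 174.5 m³/day.

175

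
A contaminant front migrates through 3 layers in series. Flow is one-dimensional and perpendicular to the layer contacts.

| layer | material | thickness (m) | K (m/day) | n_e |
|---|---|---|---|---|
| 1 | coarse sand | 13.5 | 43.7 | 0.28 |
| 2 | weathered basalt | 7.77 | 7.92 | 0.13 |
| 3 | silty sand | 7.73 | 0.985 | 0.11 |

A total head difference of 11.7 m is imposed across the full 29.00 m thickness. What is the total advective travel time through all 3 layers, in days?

With flow normal to the layers, continuity requires the same specific discharge q through every layer.
Σ(b_i/K_i) = 13.5/43.7 + 7.77/7.92 + 7.73/0.985 = 9.138 d.
q = Δh / Σ(b_i/K_i) = 11.7 / 9.138 = 1.280 m/day.
In each layer the seepage velocity is v_i = q/n_i, so the layer transit time is t_i = b_i·n_i / q:
  layer 1 (coarse sand): t_1 = 13.5 × 0.28 / 1.280 = 2.952 d
  layer 2 (weathered basalt): t_2 = 7.77 × 0.13 / 1.280 = 0.7889 d
  layer 3 (silty sand): t_3 = 7.73 × 0.11 / 1.280 = 0.6641 d
Total t = Σ t_i = 4.405 days.

4.41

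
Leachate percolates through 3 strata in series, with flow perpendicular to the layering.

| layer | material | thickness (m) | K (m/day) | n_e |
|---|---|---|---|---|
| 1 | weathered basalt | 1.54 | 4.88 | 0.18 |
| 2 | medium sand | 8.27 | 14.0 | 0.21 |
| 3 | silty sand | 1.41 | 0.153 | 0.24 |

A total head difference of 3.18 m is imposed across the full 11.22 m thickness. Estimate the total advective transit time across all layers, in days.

With flow normal to the layers, continuity requires the same specific discharge q through every layer.
Σ(b_i/K_i) = 1.54/4.88 + 8.27/14.0 + 1.41/0.153 = 10.12 d.
q = Δh / Σ(b_i/K_i) = 3.18 / 10.12 = 0.3142 m/day.
In each layer the seepage velocity is v_i = q/n_i, so the layer transit time is t_i = b_i·n_i / q:
  layer 1 (weathered basalt): t_1 = 1.54 × 0.18 / 0.3142 = 0.8823 d
  layer 2 (medium sand): t_2 = 8.27 × 0.21 / 0.3142 = 5.528 d
  layer 3 (silty sand): t_3 = 1.41 × 0.24 / 0.3142 = 1.077 d
Total t = Σ t_i = 7.487 days.

7.49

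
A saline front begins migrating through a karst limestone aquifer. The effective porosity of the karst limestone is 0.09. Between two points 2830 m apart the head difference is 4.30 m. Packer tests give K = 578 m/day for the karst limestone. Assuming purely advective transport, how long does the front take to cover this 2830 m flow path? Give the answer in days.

Hydraulic gradient i = Δh / L = 4.30 / 2830 = 0.001519.
Darcy flux q = K · i = 578.0 × 0.001519 = 0.8782 m/day.
Seepage velocity v = q / n_e = 0.8782 / 0.09 = 9.758 m/day.
Travel time t = L / v = 2830 / 9.758 = 290.0 days.

290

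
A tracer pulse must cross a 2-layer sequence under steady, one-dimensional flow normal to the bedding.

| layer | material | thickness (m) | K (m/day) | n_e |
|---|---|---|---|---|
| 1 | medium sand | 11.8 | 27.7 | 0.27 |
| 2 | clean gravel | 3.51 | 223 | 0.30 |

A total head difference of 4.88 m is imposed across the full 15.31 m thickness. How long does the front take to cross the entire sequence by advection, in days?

With flow normal to the layers, continuity requires the same specific discharge q through every layer.
Σ(b_i/K_i) = 11.8/27.7 + 3.51/223 = 0.4417 d.
q = Δh / Σ(b_i/K_i) = 4.88 / 0.4417 = 11.05 m/day.
In each layer the seepage velocity is v_i = q/n_i, so the layer transit time is t_i = b_i·n_i / q:
  layer 1 (medium sand): t_1 = 11.8 × 0.27 / 11.05 = 0.2884 d
  layer 2 (clean gravel): t_2 = 3.51 × 0.30 / 11.05 = 0.09532 d
Total t = Σ t_i = 0.3837 days.

0.384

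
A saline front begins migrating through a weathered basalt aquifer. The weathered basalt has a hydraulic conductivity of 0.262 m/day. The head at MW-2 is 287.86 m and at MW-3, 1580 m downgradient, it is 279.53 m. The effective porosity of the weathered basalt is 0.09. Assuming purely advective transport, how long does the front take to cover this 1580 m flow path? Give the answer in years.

Hydraulic gradient i = (287.86 − 279.53) / 1580 = 8.33 / 1580 = 0.005272.
Darcy flux q = K · i = 0.2620 × 0.005272 = 0.001381 m/day.
Seepage velocity v = q / n_e = 0.001381 / 0.09 = 0.01535 m/day.
Travel time t = L / v = 1580 / 0.01535 = 1.029e+05 days = 281.9 years.

282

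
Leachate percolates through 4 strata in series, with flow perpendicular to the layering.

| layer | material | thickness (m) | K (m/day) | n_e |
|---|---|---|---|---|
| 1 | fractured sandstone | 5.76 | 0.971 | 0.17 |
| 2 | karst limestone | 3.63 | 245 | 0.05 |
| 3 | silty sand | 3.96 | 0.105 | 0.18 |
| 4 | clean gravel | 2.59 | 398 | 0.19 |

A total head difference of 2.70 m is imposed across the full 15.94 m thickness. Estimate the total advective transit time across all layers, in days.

With flow normal to the layers, continuity requires the same specific discharge q through every layer.
Σ(b_i/K_i) = 5.76/0.971 + 3.63/245 + 3.96/0.105 + 2.59/398 = 43.67 d.
q = Δh / Σ(b_i/K_i) = 2.70 / 43.67 = 0.06183 m/day.
In each layer the seepage velocity is v_i = q/n_i, so the layer transit time is t_i = b_i·n_i / q:
  layer 1 (fractured sandstone): t_1 = 5.76 × 0.17 / 0.06183 = 15.84 d
  layer 2 (karst limestone): t_2 = 3.63 × 0.05 / 0.06183 = 2.935 d
  layer 3 (silty sand): t_3 = 3.96 × 0.18 / 0.06183 = 11.53 d
  layer 4 (clean gravel): t_4 = 2.59 × 0.19 / 0.06183 = 7.959 d
Total t = Σ t_i = 38.26 days.

38.3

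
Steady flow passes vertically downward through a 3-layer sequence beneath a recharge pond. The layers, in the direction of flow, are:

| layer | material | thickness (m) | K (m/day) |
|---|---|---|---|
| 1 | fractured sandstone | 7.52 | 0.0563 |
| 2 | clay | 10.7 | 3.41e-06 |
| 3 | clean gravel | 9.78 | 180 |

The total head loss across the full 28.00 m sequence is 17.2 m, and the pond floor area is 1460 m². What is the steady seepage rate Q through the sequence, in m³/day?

0.00800

Flow is perpendicular to layering, so the layers act in series and the equivalent K is the thickness-weighted harmonic mean.
Total thickness L = 7.52 + 10.7 + 9.78 = 28.00 m.
Σ(b_i/K_i) = 7.52/0.0563 + 10.7/3.41e-06 + 9.78/180 = 3.138e+06 d.
K_eq = L / Σ(b_i/K_i) = 28.00 / 3.138e+06 = 8.923e-06 m/day.
Q = K_eq · A · (Δh/L) = 8.923e-06 × 1460 × (17.2/28.00) = 0.008003 m³/day.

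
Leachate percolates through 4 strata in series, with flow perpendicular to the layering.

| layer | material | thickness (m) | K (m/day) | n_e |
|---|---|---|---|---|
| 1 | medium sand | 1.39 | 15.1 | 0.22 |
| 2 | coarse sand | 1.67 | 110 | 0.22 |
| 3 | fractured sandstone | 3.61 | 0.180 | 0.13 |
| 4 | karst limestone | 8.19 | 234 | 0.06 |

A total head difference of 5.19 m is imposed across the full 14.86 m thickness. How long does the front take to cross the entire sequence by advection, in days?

6.36

With flow normal to the layers, continuity requires the same specific discharge q through every layer.
Σ(b_i/K_i) = 1.39/15.1 + 1.67/110 + 3.61/0.180 + 8.19/234 = 20.20 d.
q = Δh / Σ(b_i/K_i) = 5.19 / 20.20 = 0.2570 m/day.
In each layer the seepage velocity is v_i = q/n_i, so the layer transit time is t_i = b_i·n_i / q:
  layer 1 (medium sand): t_1 = 1.39 × 0.22 / 0.2570 = 1.190 d
  layer 2 (coarse sand): t_2 = 1.67 × 0.22 / 0.2570 = 1.430 d
  layer 3 (fractured sandstone): t_3 = 3.61 × 0.13 / 0.2570 = 1.826 d
  layer 4 (karst limestone): t_4 = 8.19 × 0.06 / 0.2570 = 1.912 d
Total t = Σ t_i = 6.359 days.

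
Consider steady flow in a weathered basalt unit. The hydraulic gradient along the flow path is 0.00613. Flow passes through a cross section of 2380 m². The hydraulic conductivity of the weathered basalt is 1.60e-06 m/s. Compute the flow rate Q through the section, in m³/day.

Convert K: 1.60e-06 m/s × 86400 = 0.1382 m/day.
Hydraulic gradient i = 0.00613.
Darcy's law: Q = K · A · i = 0.1382 × 2380 × 0.006130 = 2.017 m³/day.

2.02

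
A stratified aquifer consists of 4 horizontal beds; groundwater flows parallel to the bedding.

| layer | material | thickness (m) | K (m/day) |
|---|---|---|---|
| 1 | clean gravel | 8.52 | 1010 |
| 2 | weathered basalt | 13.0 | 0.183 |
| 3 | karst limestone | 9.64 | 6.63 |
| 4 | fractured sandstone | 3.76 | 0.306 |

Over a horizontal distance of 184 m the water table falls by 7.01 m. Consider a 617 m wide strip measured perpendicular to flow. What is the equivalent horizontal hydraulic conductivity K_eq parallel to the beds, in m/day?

248

Flow is parallel to layering, so each bed carries its own Darcy discharge and the transmissivities add.
Σ(K_i·b_i) = 1010×8.52 + 0.183×13.0 + 6.63×9.64 + 0.306×3.76 = 8673 m²/day.
Total thickness b = 34.92 m, so K_eq = Σ(K_i·b_i)/b = 248.4 m/day.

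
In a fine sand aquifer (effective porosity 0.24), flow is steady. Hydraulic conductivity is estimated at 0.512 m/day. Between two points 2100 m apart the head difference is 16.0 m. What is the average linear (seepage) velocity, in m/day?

Hydraulic gradient i = Δh / L = 16.0 / 2100 = 0.007619.
Darcy flux q = K · i = 0.5120 × 0.007619 = 0.003901 m/day.
Seepage velocity v = q / n_e = 0.003901 / 0.24 = 0.01625 m/day.

0.0163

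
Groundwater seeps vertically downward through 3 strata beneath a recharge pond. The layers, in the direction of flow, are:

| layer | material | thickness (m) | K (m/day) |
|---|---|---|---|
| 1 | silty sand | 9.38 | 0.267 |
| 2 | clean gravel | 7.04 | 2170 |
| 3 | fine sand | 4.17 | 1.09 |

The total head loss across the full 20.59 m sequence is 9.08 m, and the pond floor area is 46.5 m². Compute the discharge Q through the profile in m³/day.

Flow is perpendicular to layering, so the layers act in series and the equivalent K is the thickness-weighted harmonic mean.
Total thickness L = 9.38 + 7.04 + 4.17 = 20.59 m.
Σ(b_i/K_i) = 9.38/0.267 + 7.04/2170 + 4.17/1.09 = 38.96 d.
K_eq = L / Σ(b_i/K_i) = 20.59 / 38.96 = 0.5285 m/day.
Q = K_eq · A · (Δh/L) = 0.5285 × 46.5 × (9.08/20.59) = 10.84 m³/day.

10.8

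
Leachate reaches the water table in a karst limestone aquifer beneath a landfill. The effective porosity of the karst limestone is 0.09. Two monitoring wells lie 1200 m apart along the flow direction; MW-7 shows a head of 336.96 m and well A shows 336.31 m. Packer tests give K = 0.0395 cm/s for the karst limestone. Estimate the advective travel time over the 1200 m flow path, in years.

16.0

Convert K: 0.0395 cm/s × 864 = 34.13 m/day.
Hydraulic gradient i = (336.96 − 336.31) / 1200 = 0.65 / 1200 = 0.0005417.
Darcy flux q = K · i = 34.13 × 0.0005417 = 0.01849 m/day.
Seepage velocity v = q / n_e = 0.01849 / 0.09 = 0.2054 m/day.
Travel time t = L / v = 1200 / 0.2054 = 5842 days = 16.00 years.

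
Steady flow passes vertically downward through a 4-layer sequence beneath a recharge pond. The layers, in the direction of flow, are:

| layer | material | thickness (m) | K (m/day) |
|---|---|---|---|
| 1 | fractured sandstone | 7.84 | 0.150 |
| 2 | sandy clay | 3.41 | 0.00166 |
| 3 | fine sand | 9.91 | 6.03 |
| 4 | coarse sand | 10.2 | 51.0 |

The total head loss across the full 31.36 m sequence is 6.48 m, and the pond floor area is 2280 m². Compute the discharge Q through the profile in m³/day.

Flow is perpendicular to layering, so the layers act in series and the equivalent K is the thickness-weighted harmonic mean.
Total thickness L = 7.84 + 3.41 + 9.91 + 10.2 = 31.36 m.
Σ(b_i/K_i) = 7.84/0.150 + 3.41/0.00166 + 9.91/6.03 + 10.2/51.0 = 2108 d.
K_eq = L / Σ(b_i/K_i) = 31.36 / 2108 = 0.01487 m/day.
Q = K_eq · A · (Δh/L) = 0.01487 × 2280 × (6.48/31.36) = 7.008 m³/day.

7.01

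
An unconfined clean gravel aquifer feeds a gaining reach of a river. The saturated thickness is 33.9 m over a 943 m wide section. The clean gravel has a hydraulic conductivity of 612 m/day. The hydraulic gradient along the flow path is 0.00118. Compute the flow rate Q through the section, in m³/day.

Cross-sectional area A = 943 × 33.9 = 31968 m².
Hydraulic gradient i = 0.00118.
Darcy's law: Q = K · A · i = 612.0 × 31968 × 0.001180 = 23086 m³/day.

23100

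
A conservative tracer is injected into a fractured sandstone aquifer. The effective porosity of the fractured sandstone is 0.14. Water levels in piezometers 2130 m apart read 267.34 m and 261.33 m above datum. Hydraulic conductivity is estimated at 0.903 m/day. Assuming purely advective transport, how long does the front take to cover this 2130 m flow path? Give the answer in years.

320

Hydraulic gradient i = (267.34 − 261.33) / 2130 = 6.01 / 2130 = 0.002822.
Darcy flux q = K · i = 0.9030 × 0.002822 = 0.002548 m/day.
Seepage velocity v = q / n_e = 0.002548 / 0.14 = 0.01820 m/day.
Travel time t = L / v = 2130 / 0.01820 = 1.170e+05 days = 320.4 years.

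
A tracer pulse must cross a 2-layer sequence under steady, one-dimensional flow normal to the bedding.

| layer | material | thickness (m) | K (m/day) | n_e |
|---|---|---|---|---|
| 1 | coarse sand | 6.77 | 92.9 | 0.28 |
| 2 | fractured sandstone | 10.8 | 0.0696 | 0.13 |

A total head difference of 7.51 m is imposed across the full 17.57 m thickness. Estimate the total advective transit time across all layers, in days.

With flow normal to the layers, continuity requires the same specific discharge q through every layer.
Σ(b_i/K_i) = 6.77/92.9 + 10.8/0.0696 = 155.2 d.
q = Δh / Σ(b_i/K_i) = 7.51 / 155.2 = 0.04838 m/day.
In each layer the seepage velocity is v_i = q/n_i, so the layer transit time is t_i = b_i·n_i / q:
  layer 1 (coarse sand): t_1 = 6.77 × 0.28 / 0.04838 = 39.19 d
  layer 2 (fractured sandstone): t_2 = 10.8 × 0.13 / 0.04838 = 29.02 d
Total t = Σ t_i = 68.21 days.

68.2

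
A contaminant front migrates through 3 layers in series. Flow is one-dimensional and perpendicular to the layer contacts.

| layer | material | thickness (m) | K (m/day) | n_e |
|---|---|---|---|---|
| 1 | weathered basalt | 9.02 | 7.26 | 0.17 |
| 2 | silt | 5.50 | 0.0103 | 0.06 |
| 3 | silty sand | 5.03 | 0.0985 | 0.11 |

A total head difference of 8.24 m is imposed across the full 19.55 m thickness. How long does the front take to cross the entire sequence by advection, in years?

With flow normal to the layers, continuity requires the same specific discharge q through every layer.
Σ(b_i/K_i) = 9.02/7.26 + 5.50/0.0103 + 5.03/0.0985 = 586.3 d.
q = Δh / Σ(b_i/K_i) = 8.24 / 586.3 = 0.01405 m/day.
In each layer the seepage velocity is v_i = q/n_i, so the layer transit time is t_i = b_i·n_i / q:
  layer 1 (weathered basalt): t_1 = 9.02 × 0.17 / 0.01405 = 109.1 d
  layer 2 (silt): t_2 = 5.50 × 0.06 / 0.01405 = 23.48 d
  layer 3 (silty sand): t_3 = 5.03 × 0.11 / 0.01405 = 39.37 d
Total t = Σ t_i = 172.0 days = 0.4708 years.

0.471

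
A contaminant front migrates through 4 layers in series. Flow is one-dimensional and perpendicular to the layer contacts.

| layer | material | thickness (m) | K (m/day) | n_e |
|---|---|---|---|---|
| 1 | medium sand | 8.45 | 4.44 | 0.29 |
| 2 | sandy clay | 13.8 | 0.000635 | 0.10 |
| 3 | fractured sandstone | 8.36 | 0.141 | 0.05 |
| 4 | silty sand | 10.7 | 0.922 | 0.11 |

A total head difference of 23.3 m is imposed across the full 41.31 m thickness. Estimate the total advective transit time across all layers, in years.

With flow normal to the layers, continuity requires the same specific discharge q through every layer.
Σ(b_i/K_i) = 8.45/4.44 + 13.8/0.000635 + 8.36/0.141 + 10.7/0.922 = 21805 d.
q = Δh / Σ(b_i/K_i) = 23.3 / 21805 = 0.001069 m/day.
In each layer the seepage velocity is v_i = q/n_i, so the layer transit time is t_i = b_i·n_i / q:
  layer 1 (medium sand): t_1 = 8.45 × 0.29 / 0.001069 = 2293 d
  layer 2 (sandy clay): t_2 = 13.8 × 0.10 / 0.001069 = 1291 d
  layer 3 (fractured sandstone): t_3 = 8.36 × 0.05 / 0.001069 = 391.2 d
  layer 4 (silty sand): t_4 = 10.7 × 0.11 / 0.001069 = 1101 d
Total t = Σ t_i = 5077 days = 13.90 years.

13.9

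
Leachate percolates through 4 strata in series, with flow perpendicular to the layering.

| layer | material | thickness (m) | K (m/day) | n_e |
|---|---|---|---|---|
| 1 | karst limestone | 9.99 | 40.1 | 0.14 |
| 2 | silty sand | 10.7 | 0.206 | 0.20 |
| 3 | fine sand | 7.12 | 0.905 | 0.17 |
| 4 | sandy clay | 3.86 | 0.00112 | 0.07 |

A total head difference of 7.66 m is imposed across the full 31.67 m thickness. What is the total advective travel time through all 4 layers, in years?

With flow normal to the layers, continuity requires the same specific discharge q through every layer.
Σ(b_i/K_i) = 9.99/40.1 + 10.7/0.206 + 7.12/0.905 + 3.86/0.00112 = 3506 d.
q = Δh / Σ(b_i/K_i) = 7.66 / 3506 = 0.002185 m/day.
In each layer the seepage velocity is v_i = q/n_i, so the layer transit time is t_i = b_i·n_i / q:
  layer 1 (karst limestone): t_1 = 9.99 × 0.14 / 0.002185 = 640.2 d
  layer 2 (silty sand): t_2 = 10.7 × 0.20 / 0.002185 = 979.6 d
  layer 3 (fine sand): t_3 = 7.12 × 0.17 / 0.002185 = 554.1 d
  layer 4 (sandy clay): t_4 = 3.86 × 0.07 / 0.002185 = 123.7 d
Total t = Σ t_i = 2298 days = 6.291 years.

6.29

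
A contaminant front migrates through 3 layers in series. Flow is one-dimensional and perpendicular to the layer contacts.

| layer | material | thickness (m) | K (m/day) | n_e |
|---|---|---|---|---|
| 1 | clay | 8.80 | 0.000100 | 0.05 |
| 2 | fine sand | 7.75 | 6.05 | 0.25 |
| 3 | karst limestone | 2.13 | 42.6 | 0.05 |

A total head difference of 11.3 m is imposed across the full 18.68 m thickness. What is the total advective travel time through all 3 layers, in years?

With flow normal to the layers, continuity requires the same specific discharge q through every layer.
Σ(b_i/K_i) = 8.80/0.000100 + 7.75/6.05 + 2.13/42.6 = 88001 d.
q = Δh / Σ(b_i/K_i) = 11.3 / 88001 = 0.0001284 m/day.
In each layer the seepage velocity is v_i = q/n_i, so the layer transit time is t_i = b_i·n_i / q:
  layer 1 (clay): t_1 = 8.80 × 0.05 / 0.0001284 = 3427 d
  layer 2 (fine sand): t_2 = 7.75 × 0.25 / 0.0001284 = 15089 d
  layer 3 (karst limestone): t_3 = 2.13 × 0.05 / 0.0001284 = 829.4 d
Total t = Σ t_i = 19345 days = 52.96 years.

53.0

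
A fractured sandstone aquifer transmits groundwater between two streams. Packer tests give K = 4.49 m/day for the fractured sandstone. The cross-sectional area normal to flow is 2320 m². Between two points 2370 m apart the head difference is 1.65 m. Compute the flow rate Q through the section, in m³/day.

Hydraulic gradient i = Δh / L = 1.65 / 2370 = 0.0006962.
Darcy's law: Q = K · A · i = 4.490 × 2320 × 0.0006962 = 7.252 m³/day.

7.25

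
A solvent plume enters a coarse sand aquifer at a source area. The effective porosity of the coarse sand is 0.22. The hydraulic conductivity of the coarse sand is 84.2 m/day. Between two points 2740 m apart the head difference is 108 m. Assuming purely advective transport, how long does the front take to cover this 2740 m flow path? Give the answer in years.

Hydraulic gradient i = Δh / L = 108 / 2740 = 0.03942.
Darcy flux q = K · i = 84.20 × 0.03942 = 3.319 m/day.
Seepage velocity v = q / n_e = 3.319 / 0.22 = 15.09 m/day.
Travel time t = L / v = 2740 / 15.09 = 181.6 days = 0.4973 years.

0.497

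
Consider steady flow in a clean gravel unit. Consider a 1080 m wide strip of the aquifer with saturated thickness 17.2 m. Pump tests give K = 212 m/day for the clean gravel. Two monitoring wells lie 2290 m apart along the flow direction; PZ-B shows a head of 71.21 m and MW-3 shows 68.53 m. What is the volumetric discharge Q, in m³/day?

4610

Cross-sectional area A = 1080 × 17.2 = 18576 m².
Hydraulic gradient i = (71.21 − 68.53) / 2290 = 2.68 / 2290 = 0.001170.
Darcy's law: Q = K · A · i = 212.0 × 18576 × 0.001170 = 4609 m³/day.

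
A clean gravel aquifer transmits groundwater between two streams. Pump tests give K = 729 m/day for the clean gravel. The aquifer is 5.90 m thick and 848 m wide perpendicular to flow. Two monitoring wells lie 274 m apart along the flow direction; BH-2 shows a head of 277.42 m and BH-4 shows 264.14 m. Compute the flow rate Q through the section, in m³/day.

177000

Cross-sectional area A = 848 × 5.90 = 5003 m².
Hydraulic gradient i = (277.42 − 264.14) / 274 = 13.28 / 274 = 0.04847.
Darcy's law: Q = K · A · i = 729.0 × 5003 × 0.04847 = 1.768e+05 m³/day.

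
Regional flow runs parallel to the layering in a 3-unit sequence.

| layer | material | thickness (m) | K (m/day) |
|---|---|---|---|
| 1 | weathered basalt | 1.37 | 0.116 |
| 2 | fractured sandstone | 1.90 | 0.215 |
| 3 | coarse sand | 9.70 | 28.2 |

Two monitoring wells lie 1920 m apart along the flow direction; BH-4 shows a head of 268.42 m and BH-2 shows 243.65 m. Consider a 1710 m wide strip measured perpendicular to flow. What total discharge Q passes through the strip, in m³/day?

6050

Flow is parallel to layering, so each bed carries its own Darcy discharge and the transmissivities add.
Σ(K_i·b_i) = 0.116×1.37 + 0.215×1.90 + 28.2×9.70 = 274.1 m²/day.
Hydraulic gradient i = (268.42 − 243.65) / 1920 = 24.77 / 1920 = 0.01290.
Q = Σ(K_i·b_i) · W · i = 274.1 × 1710 × 0.01290 = 6047 m³/day.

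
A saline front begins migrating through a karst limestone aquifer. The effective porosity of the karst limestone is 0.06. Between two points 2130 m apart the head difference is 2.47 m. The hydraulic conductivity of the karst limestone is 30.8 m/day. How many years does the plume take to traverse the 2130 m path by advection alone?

9.80

Hydraulic gradient i = Δh / L = 2.47 / 2130 = 0.001160.
Darcy flux q = K · i = 30.80 × 0.001160 = 0.03572 m/day.
Seepage velocity v = q / n_e = 0.03572 / 0.06 = 0.5953 m/day.
Travel time t = L / v = 2130 / 0.5953 = 3578 days = 9.797 years.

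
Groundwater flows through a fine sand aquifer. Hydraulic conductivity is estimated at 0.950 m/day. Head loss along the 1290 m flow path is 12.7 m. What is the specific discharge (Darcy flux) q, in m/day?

0.00935

Hydraulic gradient i = Δh / L = 12.7 / 1290 = 0.009845.
Specific discharge q = K · i = 0.9500 × 0.009845 = 0.009353 m/day.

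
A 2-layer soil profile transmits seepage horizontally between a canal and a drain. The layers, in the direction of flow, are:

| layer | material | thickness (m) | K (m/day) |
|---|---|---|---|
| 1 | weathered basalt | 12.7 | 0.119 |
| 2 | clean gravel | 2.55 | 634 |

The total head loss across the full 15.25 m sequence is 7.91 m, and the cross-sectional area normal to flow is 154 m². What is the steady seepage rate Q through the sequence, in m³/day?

11.4

Flow is perpendicular to layering, so the layers act in series and the equivalent K is the thickness-weighted harmonic mean.
Total thickness L = 12.7 + 2.55 = 15.25 m.
Σ(b_i/K_i) = 12.7/0.119 + 2.55/634 = 106.7 d.
K_eq = L / Σ(b_i/K_i) = 15.25 / 106.7 = 0.1429 m/day.
Q = K_eq · A · (Δh/L) = 0.1429 × 154 × (7.91/15.25) = 11.41 m³/day.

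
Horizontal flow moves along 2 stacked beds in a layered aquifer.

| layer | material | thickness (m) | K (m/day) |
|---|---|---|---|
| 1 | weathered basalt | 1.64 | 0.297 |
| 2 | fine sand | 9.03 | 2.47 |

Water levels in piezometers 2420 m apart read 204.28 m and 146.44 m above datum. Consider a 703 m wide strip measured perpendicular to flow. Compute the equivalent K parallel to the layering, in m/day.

2.14

Flow is parallel to layering, so each bed carries its own Darcy discharge and the transmissivities add.
Σ(K_i·b_i) = 0.297×1.64 + 2.47×9.03 = 22.79 m²/day.
Total thickness b = 10.67 m, so K_eq = Σ(K_i·b_i)/b = 2.136 m/day.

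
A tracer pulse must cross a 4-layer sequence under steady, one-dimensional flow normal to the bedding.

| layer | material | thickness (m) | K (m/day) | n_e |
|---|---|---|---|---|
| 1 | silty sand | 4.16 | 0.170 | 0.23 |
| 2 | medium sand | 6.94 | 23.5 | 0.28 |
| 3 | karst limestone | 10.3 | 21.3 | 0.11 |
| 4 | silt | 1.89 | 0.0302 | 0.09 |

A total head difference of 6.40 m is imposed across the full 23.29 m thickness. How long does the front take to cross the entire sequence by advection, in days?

With flow normal to the layers, continuity requires the same specific discharge q through every layer.
Σ(b_i/K_i) = 4.16/0.170 + 6.94/23.5 + 10.3/21.3 + 1.89/0.0302 = 87.83 d.
q = Δh / Σ(b_i/K_i) = 6.40 / 87.83 = 0.07287 m/day.
In each layer the seepage velocity is v_i = q/n_i, so the layer transit time is t_i = b_i·n_i / q:
  layer 1 (silty sand): t_1 = 4.16 × 0.23 / 0.07287 = 13.13 d
  layer 2 (medium sand): t_2 = 6.94 × 0.28 / 0.07287 = 26.67 d
  layer 3 (karst limestone): t_3 = 10.3 × 0.11 / 0.07287 = 15.55 d
  layer 4 (silt): t_4 = 1.89 × 0.09 / 0.07287 = 2.334 d
Total t = Σ t_i = 57.68 days.

57.7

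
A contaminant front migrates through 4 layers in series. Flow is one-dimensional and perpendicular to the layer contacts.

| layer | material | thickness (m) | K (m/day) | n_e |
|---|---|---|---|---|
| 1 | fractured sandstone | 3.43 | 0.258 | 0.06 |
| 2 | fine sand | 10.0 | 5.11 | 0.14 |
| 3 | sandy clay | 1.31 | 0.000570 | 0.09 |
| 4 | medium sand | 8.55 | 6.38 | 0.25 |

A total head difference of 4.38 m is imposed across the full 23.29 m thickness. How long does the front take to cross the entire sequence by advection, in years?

With flow normal to the layers, continuity requires the same specific discharge q through every layer.
Σ(b_i/K_i) = 3.43/0.258 + 10.0/5.11 + 1.31/0.000570 + 8.55/6.38 = 2315 d.
q = Δh / Σ(b_i/K_i) = 4.38 / 2315 = 0.001892 m/day.
In each layer the seepage velocity is v_i = q/n_i, so the layer transit time is t_i = b_i·n_i / q:
  layer 1 (fractured sandstone): t_1 = 3.43 × 0.06 / 0.001892 = 108.8 d
  layer 2 (fine sand): t_2 = 10.0 × 0.14 / 0.001892 = 739.9 d
  layer 3 (sandy clay): t_3 = 1.31 × 0.09 / 0.001892 = 62.31 d
  layer 4 (medium sand): t_4 = 8.55 × 0.25 / 0.001892 = 1130 d
Total t = Σ t_i = 2041 days = 5.587 years.

5.59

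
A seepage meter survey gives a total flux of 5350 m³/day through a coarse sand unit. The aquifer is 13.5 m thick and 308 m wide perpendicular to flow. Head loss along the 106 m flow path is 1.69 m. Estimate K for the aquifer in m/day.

Cross-sectional area A = 308 × 13.5 = 4158 m².
Hydraulic gradient i = Δh / L = 1.69 / 106 = 0.01594.
From Q = K·A·i, K = Q / (A·i) = 5350 / (4158 × 0.01594) = 80.70 m/day.

80.7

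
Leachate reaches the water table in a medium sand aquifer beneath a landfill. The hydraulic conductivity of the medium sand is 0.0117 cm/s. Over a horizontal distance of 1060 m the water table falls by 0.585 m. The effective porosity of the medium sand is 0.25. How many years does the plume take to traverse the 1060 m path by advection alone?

130

Convert K: 0.0117 cm/s × 864 = 10.11 m/day.
Hydraulic gradient i = Δh / L = 0.585 / 1060 = 0.0005519.
Darcy flux q = K · i = 10.11 × 0.0005519 = 0.005579 m/day.
Seepage velocity v = q / n_e = 0.005579 / 0.25 = 0.02232 m/day.
Travel time t = L / v = 1060 / 0.02232 = 47500 days = 130.0 years.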